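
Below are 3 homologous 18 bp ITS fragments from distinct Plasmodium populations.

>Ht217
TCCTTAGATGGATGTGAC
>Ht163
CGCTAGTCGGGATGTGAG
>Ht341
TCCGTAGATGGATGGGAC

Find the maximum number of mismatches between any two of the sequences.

10

Pairwise Hamming distances:
  Ht217 vs Ht163: 8
  Ht217 vs Ht341: 2
  Ht163 vs Ht341: 10
The largest is 10, between Ht163 and Ht341.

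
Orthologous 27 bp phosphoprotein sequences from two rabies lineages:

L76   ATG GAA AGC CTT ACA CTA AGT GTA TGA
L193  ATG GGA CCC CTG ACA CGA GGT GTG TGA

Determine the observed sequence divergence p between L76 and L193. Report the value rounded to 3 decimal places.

The sequences differ at positions 5 (A/G), 7 (A/C), 8 (G/C), 12 (T/G), 17 (T/G), 19 (A/G), 24 (A/G).
There are 7 differences over 27 sites, so p = 7/27 = 0.259.

0.259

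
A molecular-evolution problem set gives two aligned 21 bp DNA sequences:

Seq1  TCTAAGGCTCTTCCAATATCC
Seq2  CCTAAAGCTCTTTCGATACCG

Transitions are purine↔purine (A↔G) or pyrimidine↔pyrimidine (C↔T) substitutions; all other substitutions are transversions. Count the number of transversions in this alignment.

Differing sites — 1:T/C (Ti); 6:G/A (Ti); 13:C/T (Ti); 15:A/G (Ti); 19:T/C (Ti); 21:C/G (Tv).
Of the 6 differences, 5 transitions and 1 transversion, so the answer is 1.

1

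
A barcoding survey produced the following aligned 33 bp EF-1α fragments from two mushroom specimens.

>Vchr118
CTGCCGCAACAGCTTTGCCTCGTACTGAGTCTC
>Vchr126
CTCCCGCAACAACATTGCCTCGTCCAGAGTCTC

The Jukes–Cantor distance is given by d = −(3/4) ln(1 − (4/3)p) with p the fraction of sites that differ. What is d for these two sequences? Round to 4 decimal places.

0.1693

Differing sites — 3:G/C; 12:G/A; 14:T/A; 24:A/C; 26:T/A.
p = 5/33 = 0.151515.
d = −0.75 · ln(1 − (4/3)·0.151515) = −0.75 · ln(0.797980) = −0.75 · (-0.225672) = 0.1693.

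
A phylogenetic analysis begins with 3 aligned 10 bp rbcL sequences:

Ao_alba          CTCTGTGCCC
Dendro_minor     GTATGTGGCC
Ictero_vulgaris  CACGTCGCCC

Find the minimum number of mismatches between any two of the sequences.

3

Pairwise Hamming distances:
  Ao_alba vs Dendro_minor: 3
  Ao_alba vs Ictero_vulgaris: 4
  Dendro_minor vs Ictero_vulgaris: 7
The smallest is 3, between Ao_alba and Dendro_minor.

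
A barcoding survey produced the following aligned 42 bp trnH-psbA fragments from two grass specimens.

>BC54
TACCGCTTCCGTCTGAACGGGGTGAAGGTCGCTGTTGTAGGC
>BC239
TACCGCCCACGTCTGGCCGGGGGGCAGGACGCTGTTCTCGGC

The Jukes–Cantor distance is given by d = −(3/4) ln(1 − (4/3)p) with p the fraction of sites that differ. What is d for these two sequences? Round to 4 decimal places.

0.2865

The sequences differ at positions 7 (T/C), 8 (T/C), 9 (C/A), 16 (A/G), 17 (A/C), 23 (T/G), 25 (A/C), 29 (T/A), 37 (G/C), 39 (A/C).
p = 10/42 = 0.238095.
d = −0.75 · ln(1 − (4/3)·0.238095) = −0.75 · ln(0.682540) = −0.75 · (-0.381934) = 0.2865.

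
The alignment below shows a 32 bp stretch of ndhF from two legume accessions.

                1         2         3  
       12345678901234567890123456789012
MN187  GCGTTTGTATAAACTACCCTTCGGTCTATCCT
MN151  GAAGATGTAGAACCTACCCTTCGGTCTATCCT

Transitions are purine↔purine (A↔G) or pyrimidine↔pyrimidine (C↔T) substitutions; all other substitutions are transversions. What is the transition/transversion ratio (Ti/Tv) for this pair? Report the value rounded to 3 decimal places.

Mismatches occur at site 2 (C→A, transversion), site 3 (G→A, transition), site 4 (T→G, transversion), site 5 (T→A, transversion), site 10 (T→G, transversion), site 13 (A→C, transversion).
Of the 6 differences, 1 transition and 5 transversions, so Ti/Tv = 1/5 = 0.200.

0.200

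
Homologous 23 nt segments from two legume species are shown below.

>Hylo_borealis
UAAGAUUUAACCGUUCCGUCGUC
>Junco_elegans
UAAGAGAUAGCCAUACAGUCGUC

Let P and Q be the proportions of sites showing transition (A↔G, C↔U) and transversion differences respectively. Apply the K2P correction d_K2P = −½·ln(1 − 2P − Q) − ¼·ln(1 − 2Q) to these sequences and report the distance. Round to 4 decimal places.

Differing sites — 6:U/G (Tv); 7:U/A (Tv); 10:A/G (Ti); 13:G/A (Ti); 15:U/A (Tv); 17:C/A (Tv).
Of the 6 differences, 2 transitions and 4 transversions over 23 sites: P = 2/23 = 0.086957, Q = 4/23 = 0.173913.
d = −0.5·ln(0.652173) − 0.25·ln(0.652174) = −0.5·(-0.427445) − 0.25·(-0.427444) = 0.3206.

0.3206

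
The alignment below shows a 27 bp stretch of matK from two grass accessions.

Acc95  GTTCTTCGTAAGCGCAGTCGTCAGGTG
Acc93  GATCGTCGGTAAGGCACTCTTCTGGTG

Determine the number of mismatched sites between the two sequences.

9

Mismatches occur at site 2 (T↔A), site 5 (T↔G), site 9 (T↔G), site 10 (A↔T), site 12 (G↔A), site 13 (C↔G), site 17 (G↔C), site 20 (G↔T), site 23 (A↔T).
That gives 9 mismatches out of 27 aligned sites, so the Hamming distance is 9.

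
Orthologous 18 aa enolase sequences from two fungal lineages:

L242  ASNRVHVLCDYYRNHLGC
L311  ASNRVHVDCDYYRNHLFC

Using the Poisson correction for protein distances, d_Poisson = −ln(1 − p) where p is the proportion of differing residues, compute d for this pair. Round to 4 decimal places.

The sequences differ at positions 8 (L/D), 17 (G/F).
p = 2/18 = 0.111111.
d = −ln(1 − 0.111111) = −ln(0.888889) = 0.1178.

0.1178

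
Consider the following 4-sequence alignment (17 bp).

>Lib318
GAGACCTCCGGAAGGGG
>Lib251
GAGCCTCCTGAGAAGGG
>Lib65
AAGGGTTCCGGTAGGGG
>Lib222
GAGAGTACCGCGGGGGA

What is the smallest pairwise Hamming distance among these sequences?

Pairwise Hamming distances:
  Lib318 vs Lib251: 7
  Lib318 vs Lib65: 5
  Lib318 vs Lib222: 7
  Lib251 vs Lib65: 8
  Lib251 vs Lib222: 8
  Lib65 vs Lib222: 7
The smallest is 5, between Lib318 and Lib65.

5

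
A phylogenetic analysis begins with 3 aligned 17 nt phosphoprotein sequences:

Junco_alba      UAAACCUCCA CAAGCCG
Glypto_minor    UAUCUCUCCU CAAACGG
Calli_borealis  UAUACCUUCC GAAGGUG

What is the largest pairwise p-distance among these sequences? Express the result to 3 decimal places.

0.471

Pairwise Hamming distances:
  Junco_alba vs Glypto_minor: 6
  Junco_alba vs Calli_borealis: 6
  Glypto_minor vs Calli_borealis: 8
The largest is 8 mismatches, between Glypto_minor and Calli_borealis; p = 8/17 = 0.471.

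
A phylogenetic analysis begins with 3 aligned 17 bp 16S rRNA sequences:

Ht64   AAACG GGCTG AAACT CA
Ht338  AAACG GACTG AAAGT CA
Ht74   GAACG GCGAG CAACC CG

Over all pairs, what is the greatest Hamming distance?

8

Pairwise Hamming distances:
  Ht64 vs Ht338: 2
  Ht64 vs Ht74: 7
  Ht338 vs Ht74: 8
The largest is 8, between Ht338 and Ht74.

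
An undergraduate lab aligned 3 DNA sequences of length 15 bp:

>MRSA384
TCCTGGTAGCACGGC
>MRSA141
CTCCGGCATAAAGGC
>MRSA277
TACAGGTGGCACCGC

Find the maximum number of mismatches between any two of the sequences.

9

Pairwise Hamming distances:
  MRSA384 vs MRSA141: 7
  MRSA384 vs MRSA277: 4
  MRSA141 vs MRSA277: 9
The largest is 9, between MRSA141 and MRSA277.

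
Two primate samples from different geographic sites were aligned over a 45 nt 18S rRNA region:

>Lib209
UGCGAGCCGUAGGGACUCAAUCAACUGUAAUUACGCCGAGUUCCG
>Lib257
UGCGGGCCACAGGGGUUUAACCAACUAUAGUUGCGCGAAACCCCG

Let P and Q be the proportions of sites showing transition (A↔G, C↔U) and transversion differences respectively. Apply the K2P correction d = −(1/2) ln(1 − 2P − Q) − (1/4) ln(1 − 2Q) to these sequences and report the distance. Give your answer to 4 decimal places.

0.5284

Mismatches occur at site 5 (A→G, transition), site 9 (G→A, transition), site 10 (U→C, transition), site 15 (A→G, transition), site 16 (C→U, transition), site 18 (C→U, transition), site 21 (U→C, transition), site 27 (G→A, transition), site 30 (A→G, transition), site 33 (A→G, transition), site 37 (C→G, transversion), site 38 (G→A, transition), site 40 (G→A, transition), site 41 (U→C, transition), site 42 (U→C, transition).
Of the 15 differences, 14 transitions and 1 transversion over 45 sites: P = 14/45 = 0.311111, Q = 1/45 = 0.022222.
d = −0.5·ln(0.355556) − 0.25·ln(0.955556) = −0.5·(-1.034073) − 0.25·(-0.045462) = 0.5284.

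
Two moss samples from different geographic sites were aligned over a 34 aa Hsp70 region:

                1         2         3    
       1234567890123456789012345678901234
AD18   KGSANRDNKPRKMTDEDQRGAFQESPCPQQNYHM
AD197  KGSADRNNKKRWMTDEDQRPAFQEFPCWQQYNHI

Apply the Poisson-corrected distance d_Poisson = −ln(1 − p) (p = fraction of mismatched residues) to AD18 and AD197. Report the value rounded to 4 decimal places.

Mismatches occur at site 5 (N↔D), site 7 (D↔N), site 10 (P↔K), site 12 (K↔W), site 20 (G↔P), site 25 (S↔F), site 28 (P↔W), site 31 (N↔Y), site 32 (Y↔N), site 34 (M↔I).
p = 10/34 = 0.294118.
d = −ln(1 − 0.294118) = −ln(0.705882) = 0.3483.

0.3483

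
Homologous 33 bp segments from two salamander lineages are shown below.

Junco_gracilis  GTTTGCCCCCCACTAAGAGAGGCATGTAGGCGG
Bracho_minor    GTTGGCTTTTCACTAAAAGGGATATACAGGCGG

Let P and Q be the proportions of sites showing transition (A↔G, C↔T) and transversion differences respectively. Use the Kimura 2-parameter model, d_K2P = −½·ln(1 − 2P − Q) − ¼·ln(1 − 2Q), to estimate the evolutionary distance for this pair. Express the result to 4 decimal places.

The sequences differ at positions 4 (T/G, transversion), 7 (C/T, transition), 8 (C/T, transition), 9 (C/T, transition), 10 (C/T, transition), 17 (G/A, transition), 20 (A/G, transition), 22 (G/A, transition), 23 (C/T, transition), 26 (G/A, transition), 27 (T/C, transition).
Of the 11 differences, 10 transitions and 1 transversion over 33 sites: P = 10/33 = 0.303030, Q = 1/33 = 0.030303.
d = −0.5·ln(0.363637) − 0.25·ln(0.939394) = −0.5·(-1.011599) − 0.25·(-0.062520) = 0.5214.

0.5214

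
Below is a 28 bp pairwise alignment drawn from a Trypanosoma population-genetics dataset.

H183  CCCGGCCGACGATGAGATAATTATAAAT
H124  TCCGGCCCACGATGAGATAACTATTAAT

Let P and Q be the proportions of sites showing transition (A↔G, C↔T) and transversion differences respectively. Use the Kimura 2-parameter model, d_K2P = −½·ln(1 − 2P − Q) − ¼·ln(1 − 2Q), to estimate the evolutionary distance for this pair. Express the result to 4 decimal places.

0.1591

The sequences differ at positions 1 (C/T, transition), 8 (G/C, transversion), 21 (T/C, transition), 25 (A/T, transversion).
Of the 4 differences, 2 transitions and 2 transversions over 28 sites: P = 2/28 = 0.071429, Q = 2/28 = 0.071429.
d = −0.5·ln(0.785713) − 0.25·ln(0.857142) = −0.5·(-0.241164) − 0.25·(-0.154152) = 0.1591.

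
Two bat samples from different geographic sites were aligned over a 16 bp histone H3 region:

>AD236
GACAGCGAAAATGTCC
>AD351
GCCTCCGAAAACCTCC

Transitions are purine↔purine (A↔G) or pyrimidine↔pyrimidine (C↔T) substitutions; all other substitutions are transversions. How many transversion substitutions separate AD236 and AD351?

The sequences differ at positions 2 (A/C, transversion), 4 (A/T, transversion), 5 (G/C, transversion), 12 (T/C, transition), 13 (G/C, transversion).
Of the 5 differences, 1 transition and 4 transversions, so the answer is 4.

4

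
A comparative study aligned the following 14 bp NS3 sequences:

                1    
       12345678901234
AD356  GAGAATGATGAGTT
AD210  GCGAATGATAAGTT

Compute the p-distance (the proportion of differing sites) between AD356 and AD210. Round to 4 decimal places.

0.1429

The sequences differ at positions 2 (A/C), 10 (G/A).
There are 2 differences over 14 sites, so p = 2/14 = 0.1429.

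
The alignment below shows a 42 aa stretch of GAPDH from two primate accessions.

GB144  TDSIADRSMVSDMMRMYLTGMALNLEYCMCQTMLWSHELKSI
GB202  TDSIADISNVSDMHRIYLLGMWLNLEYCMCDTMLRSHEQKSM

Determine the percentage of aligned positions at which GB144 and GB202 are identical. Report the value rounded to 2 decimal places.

The sequences differ at positions 7 (R/I), 9 (M/N), 14 (M/H), 16 (M/I), 19 (T/L), 22 (A/W), 31 (Q/D), 35 (W/R), 39 (L/Q), 42 (I/M).
32 of the 42 sites match, so the percent identity is 32/42 × 100 = 76.19%.

76.19%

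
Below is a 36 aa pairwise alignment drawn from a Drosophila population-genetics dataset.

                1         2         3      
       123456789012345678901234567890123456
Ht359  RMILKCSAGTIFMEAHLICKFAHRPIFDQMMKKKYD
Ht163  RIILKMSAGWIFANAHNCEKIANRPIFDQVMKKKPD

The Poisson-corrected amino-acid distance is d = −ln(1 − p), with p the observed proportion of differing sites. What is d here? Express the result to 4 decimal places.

Differing sites — 2:M/I; 6:C/M; 10:T/W; 13:M/A; 14:E/N; 17:L/N; 18:I/C; 19:C/E; 21:F/I; 23:H/N; 30:M/V; 35:Y/P.
p = 12/36 = 0.333333.
d = −ln(1 − 0.333333) = −ln(0.666667) = 0.4055.

0.4055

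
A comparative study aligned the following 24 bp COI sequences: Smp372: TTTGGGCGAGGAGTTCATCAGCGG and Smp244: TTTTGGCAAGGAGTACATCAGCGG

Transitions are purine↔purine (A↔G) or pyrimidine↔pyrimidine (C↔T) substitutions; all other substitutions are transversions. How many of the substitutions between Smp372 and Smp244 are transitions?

1

The sequences differ at positions 4 (G/T, transversion), 8 (G/A, transition), 15 (T/A, transversion).
Of the 3 differences, 1 transition and 2 transversions, so the answer is 1.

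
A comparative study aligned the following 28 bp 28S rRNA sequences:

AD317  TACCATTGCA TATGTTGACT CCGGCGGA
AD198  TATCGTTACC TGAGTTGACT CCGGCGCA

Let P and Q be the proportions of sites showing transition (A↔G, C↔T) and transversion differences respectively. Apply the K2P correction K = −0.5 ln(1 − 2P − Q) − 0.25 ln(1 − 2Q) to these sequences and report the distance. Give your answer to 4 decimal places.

0.3098

Differing sites — 3:C/T (Ti); 5:A/G (Ti); 8:G/A (Ti); 10:A/C (Tv); 12:A/G (Ti); 13:T/A (Tv); 27:G/C (Tv).
Of the 7 differences, 4 transitions and 3 transversions over 28 sites: P = 4/28 = 0.142857, Q = 3/28 = 0.107143.
d = −0.5·ln(0.607143) − 0.25·ln(0.785714) = −0.5·(-0.498991) − 0.25·(-0.241162) = 0.3098.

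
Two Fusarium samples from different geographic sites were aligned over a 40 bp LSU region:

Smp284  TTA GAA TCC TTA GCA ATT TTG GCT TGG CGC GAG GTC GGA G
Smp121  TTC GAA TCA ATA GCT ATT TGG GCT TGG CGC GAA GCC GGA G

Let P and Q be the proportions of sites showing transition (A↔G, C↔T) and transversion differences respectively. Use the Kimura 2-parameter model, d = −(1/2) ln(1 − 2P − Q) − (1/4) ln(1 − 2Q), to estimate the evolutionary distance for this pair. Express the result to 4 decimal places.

0.1994

Mismatches occur at site 3 (A↔C, transversion), site 9 (C↔A, transversion), site 10 (T↔A, transversion), site 15 (A↔T, transversion), site 20 (T↔G, transversion), site 33 (G↔A, transition), site 35 (T↔C, transition).
Of the 7 differences, 2 transitions and 5 transversions over 40 sites: P = 2/40 = 0.050000, Q = 5/40 = 0.125000.
d = −0.5·ln(0.775000) − 0.25·ln(0.750000) = −0.5·(-0.254892) − 0.25·(-0.287682) = 0.1994.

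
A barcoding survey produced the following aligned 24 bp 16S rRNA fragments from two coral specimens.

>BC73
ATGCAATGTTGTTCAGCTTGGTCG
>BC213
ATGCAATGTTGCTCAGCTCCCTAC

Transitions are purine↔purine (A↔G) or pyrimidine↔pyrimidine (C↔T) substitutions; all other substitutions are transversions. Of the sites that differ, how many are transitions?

Differing sites — 12:T/C (Ti); 19:T/C (Ti); 20:G/C (Tv); 21:G/C (Tv); 23:C/A (Tv); 24:G/C (Tv).
Of the 6 differences, 2 transitions and 4 transversions, so the answer is 2.

2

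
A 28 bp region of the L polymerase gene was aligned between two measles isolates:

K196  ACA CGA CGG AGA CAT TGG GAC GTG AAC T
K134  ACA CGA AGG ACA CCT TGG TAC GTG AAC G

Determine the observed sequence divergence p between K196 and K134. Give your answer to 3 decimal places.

The sequences differ at positions 7 (C/A), 11 (G/C), 14 (A/C), 19 (G/T), 28 (T/G).
There are 5 differences over 28 sites, so p = 5/28 = 0.179.

0.179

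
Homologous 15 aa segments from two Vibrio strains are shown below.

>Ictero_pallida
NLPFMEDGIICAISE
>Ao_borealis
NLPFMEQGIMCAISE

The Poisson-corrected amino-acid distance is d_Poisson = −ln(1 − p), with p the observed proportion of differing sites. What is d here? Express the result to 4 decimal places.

0.1431

Differing sites — 7:D/Q; 10:I/M.
p = 2/15 = 0.133333.
d = −ln(1 − 0.133333) = −ln(0.866667) = 0.1431.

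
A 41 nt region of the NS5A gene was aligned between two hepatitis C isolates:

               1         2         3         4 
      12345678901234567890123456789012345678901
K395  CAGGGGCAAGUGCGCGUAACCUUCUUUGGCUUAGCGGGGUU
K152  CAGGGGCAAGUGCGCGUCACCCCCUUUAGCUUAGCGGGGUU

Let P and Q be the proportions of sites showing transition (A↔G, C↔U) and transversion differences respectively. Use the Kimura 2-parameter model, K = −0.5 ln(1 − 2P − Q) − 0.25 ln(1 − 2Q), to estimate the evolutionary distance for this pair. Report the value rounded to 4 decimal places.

The sequences differ at positions 18 (A/C, transversion), 22 (U/C, transition), 23 (U/C, transition), 28 (G/A, transition).
Of the 4 differences, 3 transitions and 1 transversion over 41 sites: P = 3/41 = 0.073171, Q = 1/41 = 0.024390.
d = −0.5·ln(0.829268) − 0.25·ln(0.951220) = −0.5·(-0.187212) − 0.25·(-0.050010) = 0.1061.

0.1061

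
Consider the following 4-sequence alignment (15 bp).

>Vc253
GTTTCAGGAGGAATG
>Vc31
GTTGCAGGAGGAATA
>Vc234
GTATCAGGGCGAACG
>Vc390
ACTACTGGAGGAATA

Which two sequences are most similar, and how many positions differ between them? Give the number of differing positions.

2

Pairwise Hamming distances:
  Vc253 vs Vc31: 2
  Vc253 vs Vc234: 4
  Vc253 vs Vc390: 5
  Vc31 vs Vc234: 6
  Vc31 vs Vc390: 4
  Vc234 vs Vc390: 9
The smallest is 2, between Vc253 and Vc31.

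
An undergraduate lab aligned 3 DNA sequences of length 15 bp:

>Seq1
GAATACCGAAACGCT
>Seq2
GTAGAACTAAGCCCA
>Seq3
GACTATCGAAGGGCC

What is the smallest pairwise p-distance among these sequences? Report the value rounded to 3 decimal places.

0.333

Pairwise Hamming distances:
  Seq1 vs Seq2: 7
  Seq1 vs Seq3: 5
  Seq2 vs Seq3: 8
The smallest is 5 mismatches, between Seq1 and Seq3; p = 5/15 = 0.333.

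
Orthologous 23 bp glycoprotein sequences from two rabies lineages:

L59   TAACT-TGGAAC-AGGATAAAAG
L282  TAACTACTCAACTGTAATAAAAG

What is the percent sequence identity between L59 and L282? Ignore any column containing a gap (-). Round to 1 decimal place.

Excluding the 2 gap columns leaves 21 comparable sites.
The sequences differ at positions 7 (T/C), 8 (G/T), 9 (G/C), 14 (A/G), 15 (G/T), 16 (G/A).
15 of the 21 comparable sites match, so the percent identity is 15/21 × 100 = 71.4%.

71.4%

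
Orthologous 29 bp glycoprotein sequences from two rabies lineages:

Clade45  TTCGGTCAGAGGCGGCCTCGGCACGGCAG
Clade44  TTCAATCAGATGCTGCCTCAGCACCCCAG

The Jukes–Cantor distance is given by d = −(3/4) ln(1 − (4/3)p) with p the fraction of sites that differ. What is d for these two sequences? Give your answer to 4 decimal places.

0.2913

The sequences differ at positions 4 (G/A), 5 (G/A), 11 (G/T), 14 (G/T), 20 (G/A), 25 (G/C), 26 (G/C).
p = 7/29 = 0.241379.
d = −0.75 · ln(1 − (4/3)·0.241379) = −0.75 · ln(0.678161) = −0.75 · (-0.388371) = 0.2913.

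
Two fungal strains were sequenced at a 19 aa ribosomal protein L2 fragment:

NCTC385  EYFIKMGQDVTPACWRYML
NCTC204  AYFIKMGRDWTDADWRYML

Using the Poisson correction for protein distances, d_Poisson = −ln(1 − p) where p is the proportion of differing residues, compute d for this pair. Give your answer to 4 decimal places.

0.3054

The sequences differ at positions 1 (E/A), 8 (Q/R), 10 (V/W), 12 (P/D), 14 (C/D).
p = 5/19 = 0.263158.
d = −ln(1 − 0.263158) = −ln(0.736842) = 0.3054.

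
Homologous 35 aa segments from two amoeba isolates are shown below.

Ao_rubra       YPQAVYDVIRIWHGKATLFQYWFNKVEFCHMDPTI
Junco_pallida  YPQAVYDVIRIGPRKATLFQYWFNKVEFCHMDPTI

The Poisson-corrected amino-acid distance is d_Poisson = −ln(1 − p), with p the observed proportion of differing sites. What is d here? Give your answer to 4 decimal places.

0.0896

The sequences differ at positions 12 (W/G), 13 (H/P), 14 (G/R).
p = 3/35 = 0.085714.
d = −ln(1 − 0.085714) = −ln(0.914286) = 0.0896.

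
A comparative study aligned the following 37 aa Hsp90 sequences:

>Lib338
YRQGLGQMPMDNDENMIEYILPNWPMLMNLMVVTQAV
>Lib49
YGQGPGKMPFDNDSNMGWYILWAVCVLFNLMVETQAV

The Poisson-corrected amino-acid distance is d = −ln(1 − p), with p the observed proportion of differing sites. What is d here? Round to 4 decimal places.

Differing sites — 2:R/G; 5:L/P; 7:Q/K; 10:M/F; 14:E/S; 17:I/G; 18:E/W; 22:P/W; 23:N/A; 24:W/V; 25:P/C; 26:M/V; 28:M/F; 33:V/E.
p = 14/37 = 0.378378.
d = −ln(1 − 0.378378) = −ln(0.621622) = 0.4754.

0.4754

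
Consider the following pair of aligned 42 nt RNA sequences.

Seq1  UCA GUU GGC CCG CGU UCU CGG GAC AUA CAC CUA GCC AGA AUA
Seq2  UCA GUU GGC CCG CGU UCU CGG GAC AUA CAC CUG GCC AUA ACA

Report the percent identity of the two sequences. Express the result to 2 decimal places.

Differing sites — 33:A/G; 38:G/U; 41:U/C.
39 of the 42 sites match, so the percent identity is 39/42 × 100 = 92.86%.

92.86%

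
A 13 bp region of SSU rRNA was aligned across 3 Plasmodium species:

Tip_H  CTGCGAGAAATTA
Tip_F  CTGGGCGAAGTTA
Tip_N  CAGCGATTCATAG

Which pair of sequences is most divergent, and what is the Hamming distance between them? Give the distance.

Pairwise Hamming distances:
  Tip_H vs Tip_F: 3
  Tip_H vs Tip_N: 6
  Tip_F vs Tip_N: 9
The largest is 9, between Tip_F and Tip_N.

9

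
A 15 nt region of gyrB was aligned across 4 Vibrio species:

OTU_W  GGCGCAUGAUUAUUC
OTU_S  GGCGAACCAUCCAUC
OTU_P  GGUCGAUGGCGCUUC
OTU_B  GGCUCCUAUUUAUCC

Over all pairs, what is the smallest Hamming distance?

Pairwise Hamming distances:
  OTU_W vs OTU_S: 6
  OTU_W vs OTU_P: 7
  OTU_W vs OTU_B: 5
  OTU_S vs OTU_P: 9
  OTU_S vs OTU_B: 10
  OTU_P vs OTU_B: 10
The smallest is 5, between OTU_W and OTU_B.

5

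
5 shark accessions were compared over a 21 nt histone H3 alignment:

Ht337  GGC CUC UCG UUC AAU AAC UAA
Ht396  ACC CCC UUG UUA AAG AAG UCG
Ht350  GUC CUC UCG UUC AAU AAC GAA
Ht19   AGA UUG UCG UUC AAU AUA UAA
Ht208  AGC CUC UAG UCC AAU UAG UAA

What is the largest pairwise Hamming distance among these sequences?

12

Pairwise Hamming distances:
  Ht337 vs Ht396: 9
  Ht337 vs Ht350: 2
  Ht337 vs Ht19: 6
  Ht337 vs Ht208: 5
  Ht396 vs Ht350: 10
  Ht396 vs Ht19: 12
  Ht396 vs Ht208: 9
  Ht350 vs Ht19: 8
  Ht350 vs Ht208: 7
  Ht19 vs Ht208: 8
The largest is 12, between Ht396 and Ht19.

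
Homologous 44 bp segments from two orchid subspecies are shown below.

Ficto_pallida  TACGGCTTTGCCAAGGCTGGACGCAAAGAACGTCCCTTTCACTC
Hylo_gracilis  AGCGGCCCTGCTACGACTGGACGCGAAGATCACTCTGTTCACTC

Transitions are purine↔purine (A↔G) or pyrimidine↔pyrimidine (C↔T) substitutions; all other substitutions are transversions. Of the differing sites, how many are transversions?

Differing sites — 1:T/A (Tv); 2:A/G (Ti); 7:T/C (Ti); 8:T/C (Ti); 12:C/T (Ti); 14:A/C (Tv); 16:G/A (Ti); 25:A/G (Ti); 30:A/T (Tv); 32:G/A (Ti); 33:T/C (Ti); 34:C/T (Ti); 36:C/T (Ti); 37:T/G (Tv).
Of the 14 differences, 10 transitions and 4 transversions, so the answer is 4.

4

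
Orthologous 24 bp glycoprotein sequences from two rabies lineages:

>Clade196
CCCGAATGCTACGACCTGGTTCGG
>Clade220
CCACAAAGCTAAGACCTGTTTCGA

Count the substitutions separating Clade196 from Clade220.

6

Differing sites — 3:C/A; 4:G/C; 7:T/A; 12:C/A; 19:G/T; 24:G/A.
That gives 6 mismatches out of 24 aligned sites, so the Hamming distance is 6.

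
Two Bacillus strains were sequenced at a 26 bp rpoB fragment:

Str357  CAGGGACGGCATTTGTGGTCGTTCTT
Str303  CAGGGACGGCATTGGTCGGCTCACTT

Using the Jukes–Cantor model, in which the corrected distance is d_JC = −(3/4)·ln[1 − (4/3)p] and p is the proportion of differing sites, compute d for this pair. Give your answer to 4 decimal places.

The sequences differ at positions 14 (T/G), 17 (G/C), 19 (T/G), 21 (G/T), 22 (T/C), 23 (T/A).
p = 6/26 = 0.230769.
d = −0.75 · ln(1 − (4/3)·0.230769) = −0.75 · ln(0.692308) = −0.75 · (-0.367724) = 0.2758.

0.2758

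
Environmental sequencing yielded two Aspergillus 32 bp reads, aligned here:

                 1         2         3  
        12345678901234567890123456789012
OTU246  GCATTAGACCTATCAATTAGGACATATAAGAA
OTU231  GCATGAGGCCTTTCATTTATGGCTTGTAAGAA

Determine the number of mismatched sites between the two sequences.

8

Differing sites — 5:T/G; 8:A/G; 12:A/T; 16:A/T; 20:G/T; 22:A/G; 24:A/T; 26:A/G.
That gives 8 mismatches out of 32 aligned sites, so the Hamming distance is 8.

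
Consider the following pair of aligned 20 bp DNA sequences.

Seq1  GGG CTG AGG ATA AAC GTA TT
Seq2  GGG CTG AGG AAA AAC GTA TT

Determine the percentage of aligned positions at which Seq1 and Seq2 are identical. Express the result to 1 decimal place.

95.0%

The sequences differ at position 11 (T/A).
19 of the 20 sites match, so the percent identity is 19/20 × 100 = 95.0%.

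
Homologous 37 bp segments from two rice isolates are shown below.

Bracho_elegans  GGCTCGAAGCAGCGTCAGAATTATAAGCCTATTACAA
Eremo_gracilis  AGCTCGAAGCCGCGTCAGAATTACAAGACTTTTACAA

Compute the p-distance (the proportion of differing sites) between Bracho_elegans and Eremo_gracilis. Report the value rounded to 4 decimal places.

0.1351

Mismatches occur at site 1 (G/A), site 11 (A/C), site 24 (T/C), site 28 (C/A), site 31 (A/T).
There are 5 differences over 37 sites, so p = 5/37 = 0.1351.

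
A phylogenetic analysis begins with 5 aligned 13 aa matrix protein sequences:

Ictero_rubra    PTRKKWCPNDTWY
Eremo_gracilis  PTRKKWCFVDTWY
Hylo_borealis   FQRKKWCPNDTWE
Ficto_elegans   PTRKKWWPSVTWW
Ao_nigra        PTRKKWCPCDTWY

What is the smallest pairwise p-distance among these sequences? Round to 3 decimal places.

Pairwise Hamming distances:
  Ictero_rubra vs Eremo_gracilis: 2
  Ictero_rubra vs Hylo_borealis: 3
  Ictero_rubra vs Ficto_elegans: 4
  Ictero_rubra vs Ao_nigra: 1
  Eremo_gracilis vs Hylo_borealis: 5
  Eremo_gracilis vs Ficto_elegans: 5
  Eremo_gracilis vs Ao_nigra: 2
  Hylo_borealis vs Ficto_elegans: 6
  Hylo_borealis vs Ao_nigra: 4
  Ficto_elegans vs Ao_nigra: 4
The smallest is 1 mismatch, between Ictero_rubra and Ao_nigra; p = 1/13 = 0.077.

0.077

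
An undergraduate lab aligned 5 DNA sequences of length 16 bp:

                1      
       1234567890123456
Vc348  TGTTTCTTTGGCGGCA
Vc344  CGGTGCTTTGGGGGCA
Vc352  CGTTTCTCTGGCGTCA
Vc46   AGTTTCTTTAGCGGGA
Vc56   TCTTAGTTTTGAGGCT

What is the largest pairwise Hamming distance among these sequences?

Pairwise Hamming distances:
  Vc348 vs Vc344: 4
  Vc348 vs Vc352: 3
  Vc348 vs Vc46: 3
  Vc348 vs Vc56: 6
  Vc344 vs Vc352: 5
  Vc344 vs Vc46: 6
  Vc344 vs Vc56: 8
  Vc352 vs Vc46: 5
  Vc352 vs Vc56: 9
  Vc46 vs Vc56: 8
The largest is 9, between Vc352 and Vc56.

9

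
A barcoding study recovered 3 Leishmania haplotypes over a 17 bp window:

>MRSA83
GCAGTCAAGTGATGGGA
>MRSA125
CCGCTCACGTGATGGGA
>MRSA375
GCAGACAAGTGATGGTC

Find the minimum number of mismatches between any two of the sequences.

Pairwise Hamming distances:
  MRSA83 vs MRSA125: 4
  MRSA83 vs MRSA375: 3
  MRSA125 vs MRSA375: 7
The smallest is 3, between MRSA83 and MRSA375.

3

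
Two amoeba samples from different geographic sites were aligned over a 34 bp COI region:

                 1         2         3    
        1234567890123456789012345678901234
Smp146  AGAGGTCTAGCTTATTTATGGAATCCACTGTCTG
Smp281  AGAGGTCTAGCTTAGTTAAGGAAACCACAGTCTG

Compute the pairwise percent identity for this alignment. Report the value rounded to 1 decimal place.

88.2%

Differing sites — 15:T/G; 19:T/A; 24:T/A; 29:T/A.
30 of the 34 sites match, so the percent identity is 30/34 × 100 = 88.2%.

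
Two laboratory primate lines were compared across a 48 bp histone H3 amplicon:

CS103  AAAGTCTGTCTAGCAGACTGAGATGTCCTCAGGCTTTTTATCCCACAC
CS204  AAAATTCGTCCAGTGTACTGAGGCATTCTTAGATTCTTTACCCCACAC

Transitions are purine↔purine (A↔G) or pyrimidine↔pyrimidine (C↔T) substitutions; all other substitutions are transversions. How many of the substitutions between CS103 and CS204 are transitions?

15

Differing sites — 4:G/A (Ti); 6:C/T (Ti); 7:T/C (Ti); 11:T/C (Ti); 14:C/T (Ti); 15:A/G (Ti); 16:G/T (Tv); 23:A/G (Ti); 24:T/C (Ti); 25:G/A (Ti); 27:C/T (Ti); 30:C/T (Ti); 33:G/A (Ti); 34:C/T (Ti); 36:T/C (Ti); 41:T/C (Ti).
Of the 16 differences, 15 transitions and 1 transversion, so the answer is 15.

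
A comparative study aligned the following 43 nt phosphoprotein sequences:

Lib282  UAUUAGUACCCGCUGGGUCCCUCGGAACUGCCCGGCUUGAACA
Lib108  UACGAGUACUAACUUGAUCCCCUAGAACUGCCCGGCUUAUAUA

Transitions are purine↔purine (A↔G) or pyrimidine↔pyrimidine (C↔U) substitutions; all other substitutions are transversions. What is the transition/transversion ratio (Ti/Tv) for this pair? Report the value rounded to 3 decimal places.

Differing sites — 3:U/C (Ti); 4:U/G (Tv); 10:C/U (Ti); 11:C/A (Tv); 12:G/A (Ti); 15:G/U (Tv); 17:G/A (Ti); 22:U/C (Ti); 23:C/U (Ti); 24:G/A (Ti); 39:G/A (Ti); 40:A/U (Tv); 42:C/U (Ti).
Of the 13 differences, 9 transitions and 4 transversions, so Ti/Tv = 9/4 = 2.250.

2.250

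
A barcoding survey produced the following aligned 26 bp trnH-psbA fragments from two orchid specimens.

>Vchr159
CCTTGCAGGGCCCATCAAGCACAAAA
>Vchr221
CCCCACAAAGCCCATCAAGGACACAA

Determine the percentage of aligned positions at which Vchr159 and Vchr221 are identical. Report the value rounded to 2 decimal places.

73.08%

Differing sites — 3:T/C; 4:T/C; 5:G/A; 8:G/A; 9:G/A; 20:C/G; 24:A/C.
19 of the 26 sites match, so the percent identity is 19/26 × 100 = 73.08%.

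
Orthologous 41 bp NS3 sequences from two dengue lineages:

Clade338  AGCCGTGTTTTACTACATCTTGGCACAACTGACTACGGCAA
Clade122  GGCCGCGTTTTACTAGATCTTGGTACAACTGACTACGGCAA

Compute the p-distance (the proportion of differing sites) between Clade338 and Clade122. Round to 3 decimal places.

0.098

Differing sites — 1:A/G; 6:T/C; 16:C/G; 24:C/T.
There are 4 differences over 41 sites, so p = 4/41 = 0.098.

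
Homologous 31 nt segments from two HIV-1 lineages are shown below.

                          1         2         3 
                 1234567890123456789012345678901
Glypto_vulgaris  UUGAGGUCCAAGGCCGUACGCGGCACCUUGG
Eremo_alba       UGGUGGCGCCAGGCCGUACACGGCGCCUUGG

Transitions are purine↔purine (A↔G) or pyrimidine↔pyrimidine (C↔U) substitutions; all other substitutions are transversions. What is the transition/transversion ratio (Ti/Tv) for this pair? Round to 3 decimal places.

Mismatches occur at site 2 (U/G, transversion), site 4 (A/U, transversion), site 7 (U/C, transition), site 8 (C/G, transversion), site 10 (A/C, transversion), site 20 (G/A, transition), site 25 (A/G, transition).
Of the 7 differences, 3 transitions and 4 transversions, so Ti/Tv = 3/4 = 0.750.

0.750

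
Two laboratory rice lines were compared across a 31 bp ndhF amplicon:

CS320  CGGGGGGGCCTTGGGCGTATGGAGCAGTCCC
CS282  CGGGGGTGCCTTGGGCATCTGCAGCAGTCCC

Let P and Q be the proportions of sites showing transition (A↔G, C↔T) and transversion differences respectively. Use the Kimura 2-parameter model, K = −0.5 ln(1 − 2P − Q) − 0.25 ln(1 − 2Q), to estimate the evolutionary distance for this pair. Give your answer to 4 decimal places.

0.1417

Differing sites — 7:G/T (Tv); 17:G/A (Ti); 19:A/C (Tv); 22:G/C (Tv).
Of the 4 differences, 1 transition and 3 transversions over 31 sites: P = 1/31 = 0.032258, Q = 3/31 = 0.096774.
d = −0.5·ln(0.838710) − 0.25·ln(0.806452) = −0.5·(-0.175890) − 0.25·(-0.215111) = 0.1417.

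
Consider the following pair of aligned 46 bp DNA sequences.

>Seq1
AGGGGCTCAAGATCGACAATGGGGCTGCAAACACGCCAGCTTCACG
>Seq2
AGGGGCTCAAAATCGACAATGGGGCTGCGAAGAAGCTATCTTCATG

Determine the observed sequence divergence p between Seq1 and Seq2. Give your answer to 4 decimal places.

0.1522

Mismatches occur at site 11 (G/A), site 29 (A/G), site 32 (C/G), site 34 (C/A), site 37 (C/T), site 39 (G/T), site 45 (C/T).
There are 7 differences over 46 sites, so p = 7/46 = 0.1522.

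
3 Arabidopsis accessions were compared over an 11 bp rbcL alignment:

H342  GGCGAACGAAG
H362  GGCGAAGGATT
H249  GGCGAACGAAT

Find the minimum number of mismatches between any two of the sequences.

1

Pairwise Hamming distances:
  H342 vs H362: 3
  H342 vs H249: 1
  H362 vs H249: 2
The smallest is 1, between H342 and H249.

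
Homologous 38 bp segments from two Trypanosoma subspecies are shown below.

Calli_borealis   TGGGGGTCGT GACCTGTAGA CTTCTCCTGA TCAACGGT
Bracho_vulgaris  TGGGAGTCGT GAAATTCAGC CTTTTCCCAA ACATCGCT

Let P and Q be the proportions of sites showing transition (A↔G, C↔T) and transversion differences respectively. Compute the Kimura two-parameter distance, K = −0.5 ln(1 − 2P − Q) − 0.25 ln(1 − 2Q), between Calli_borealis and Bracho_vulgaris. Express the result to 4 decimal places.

The sequences differ at positions 5 (G/A, transition), 13 (C/A, transversion), 14 (C/A, transversion), 16 (G/T, transversion), 17 (T/C, transition), 20 (A/C, transversion), 24 (C/T, transition), 28 (T/C, transition), 29 (G/A, transition), 31 (T/A, transversion), 34 (A/T, transversion), 37 (G/C, transversion).
Of the 12 differences, 5 transitions and 7 transversions over 38 sites: P = 5/38 = 0.131579, Q = 7/38 = 0.184211.
d = −0.5·ln(0.552631) − 0.25·ln(0.631578) = −0.5·(-0.593065) − 0.25·(-0.459534) = 0.4114.

0.4114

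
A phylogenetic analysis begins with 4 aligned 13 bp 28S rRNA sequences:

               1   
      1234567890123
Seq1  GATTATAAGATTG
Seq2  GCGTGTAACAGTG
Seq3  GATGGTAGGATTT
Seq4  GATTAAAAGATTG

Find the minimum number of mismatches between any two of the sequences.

1

Pairwise Hamming distances:
  Seq1 vs Seq2: 5
  Seq1 vs Seq3: 4
  Seq1 vs Seq4: 1
  Seq2 vs Seq3: 7
  Seq2 vs Seq4: 6
  Seq3 vs Seq4: 5
The smallest is 1, between Seq1 and Seq4.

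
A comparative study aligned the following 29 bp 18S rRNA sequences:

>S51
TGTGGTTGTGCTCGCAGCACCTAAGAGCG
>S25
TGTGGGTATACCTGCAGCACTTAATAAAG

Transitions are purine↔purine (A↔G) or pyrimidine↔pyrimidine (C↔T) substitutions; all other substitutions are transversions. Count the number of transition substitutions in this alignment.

6

The sequences differ at positions 6 (T/G, transversion), 8 (G/A, transition), 10 (G/A, transition), 12 (T/C, transition), 13 (C/T, transition), 21 (C/T, transition), 25 (G/T, transversion), 27 (G/A, transition), 28 (C/A, transversion).
Of the 9 differences, 6 transitions and 3 transversions, so the answer is 6.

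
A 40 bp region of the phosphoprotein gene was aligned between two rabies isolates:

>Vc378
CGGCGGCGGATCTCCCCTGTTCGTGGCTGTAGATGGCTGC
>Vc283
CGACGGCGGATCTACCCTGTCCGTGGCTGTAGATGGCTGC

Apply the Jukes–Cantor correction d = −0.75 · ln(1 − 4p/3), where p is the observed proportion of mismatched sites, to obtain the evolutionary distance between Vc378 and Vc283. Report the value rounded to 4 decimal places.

Differing sites — 3:G/A; 14:C/A; 21:T/C.
p = 3/40 = 0.075000.
d = −0.75 · ln(1 − (4/3)·0.075000) = −0.75 · ln(0.900000) = −0.75 · (-0.105361) = 0.0790.

0.0790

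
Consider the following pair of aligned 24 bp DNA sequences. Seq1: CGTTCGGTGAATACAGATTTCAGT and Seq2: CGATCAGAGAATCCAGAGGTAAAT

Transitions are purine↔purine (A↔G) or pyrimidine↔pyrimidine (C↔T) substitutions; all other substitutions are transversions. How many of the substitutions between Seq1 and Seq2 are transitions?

2

Differing sites — 3:T/A (Tv); 6:G/A (Ti); 8:T/A (Tv); 13:A/C (Tv); 18:T/G (Tv); 19:T/G (Tv); 21:C/A (Tv); 23:G/A (Ti).
Of the 8 differences, 2 transitions and 6 transversions, so the answer is 2.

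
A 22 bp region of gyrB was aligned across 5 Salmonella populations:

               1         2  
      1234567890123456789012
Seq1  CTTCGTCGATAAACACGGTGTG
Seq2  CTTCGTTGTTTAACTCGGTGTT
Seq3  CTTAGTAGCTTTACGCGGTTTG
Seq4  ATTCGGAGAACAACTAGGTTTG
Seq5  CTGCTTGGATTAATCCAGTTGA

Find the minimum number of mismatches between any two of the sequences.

5

Pairwise Hamming distances:
  Seq1 vs Seq2: 5
  Seq1 vs Seq3: 7
  Seq1 vs Seq4: 8
  Seq1 vs Seq5: 10
  Seq2 vs Seq3: 7
  Seq2 vs Seq4: 9
  Seq2 vs Seq5: 10
  Seq3 vs Seq4: 9
  Seq3 vs Seq5: 11
  Seq4 vs Seq5: 13
The smallest is 5, between Seq1 and Seq2.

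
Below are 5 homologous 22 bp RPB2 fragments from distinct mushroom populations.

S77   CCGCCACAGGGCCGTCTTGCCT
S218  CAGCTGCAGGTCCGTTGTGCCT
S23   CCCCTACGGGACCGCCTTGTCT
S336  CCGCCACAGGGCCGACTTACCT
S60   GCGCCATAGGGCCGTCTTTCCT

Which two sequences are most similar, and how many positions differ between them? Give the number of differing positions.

2

Pairwise Hamming distances:
  S77 vs S218: 6
  S77 vs S23: 6
  S77 vs S336: 2
  S77 vs S60: 3
  S218 vs S23: 9
  S218 vs S336: 8
  S218 vs S60: 9
  S23 vs S336: 7
  S23 vs S60: 9
  S336 vs S60: 4
The smallest is 2, between S77 and S336.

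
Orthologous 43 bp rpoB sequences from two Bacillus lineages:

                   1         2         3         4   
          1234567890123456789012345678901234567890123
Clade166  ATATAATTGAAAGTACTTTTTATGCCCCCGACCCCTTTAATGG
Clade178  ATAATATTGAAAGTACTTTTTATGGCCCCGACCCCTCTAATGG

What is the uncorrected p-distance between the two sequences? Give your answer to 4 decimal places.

0.0930

Mismatches occur at site 4 (T↔A), site 5 (A↔T), site 25 (C↔G), site 37 (T↔C).
There are 4 differences over 43 sites, so p = 4/43 = 0.0930.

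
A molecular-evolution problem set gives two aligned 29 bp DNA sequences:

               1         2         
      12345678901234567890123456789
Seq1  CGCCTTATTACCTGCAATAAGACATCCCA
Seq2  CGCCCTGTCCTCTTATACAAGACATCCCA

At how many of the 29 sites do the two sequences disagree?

Differing sites — 5:T/C; 7:A/G; 9:T/C; 10:A/C; 11:C/T; 14:G/T; 15:C/A; 16:A/T; 18:T/C.
That gives 9 mismatches out of 29 aligned sites, so the Hamming distance is 9.

9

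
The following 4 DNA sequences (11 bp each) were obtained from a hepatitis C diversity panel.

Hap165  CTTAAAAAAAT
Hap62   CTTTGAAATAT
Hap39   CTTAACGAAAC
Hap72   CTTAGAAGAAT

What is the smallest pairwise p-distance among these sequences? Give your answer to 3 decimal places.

Pairwise Hamming distances:
  Hap165 vs Hap62: 3
  Hap165 vs Hap39: 3
  Hap165 vs Hap72: 2
  Hap62 vs Hap39: 6
  Hap62 vs Hap72: 3
  Hap39 vs Hap72: 5
The smallest is 2 mismatches, between Hap165 and Hap72; p = 2/11 = 0.182.

0.182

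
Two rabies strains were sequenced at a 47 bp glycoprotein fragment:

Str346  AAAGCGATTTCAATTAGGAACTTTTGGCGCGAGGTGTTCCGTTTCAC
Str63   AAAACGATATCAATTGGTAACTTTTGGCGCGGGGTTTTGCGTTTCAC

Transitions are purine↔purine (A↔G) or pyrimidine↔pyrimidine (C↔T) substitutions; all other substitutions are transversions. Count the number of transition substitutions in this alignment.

Mismatches occur at site 4 (G→A, transition), site 9 (T→A, transversion), site 16 (A→G, transition), site 18 (G→T, transversion), site 32 (A→G, transition), site 36 (G→T, transversion), site 39 (C→G, transversion).
Of the 7 differences, 3 transitions and 4 transversions, so the answer is 3.

3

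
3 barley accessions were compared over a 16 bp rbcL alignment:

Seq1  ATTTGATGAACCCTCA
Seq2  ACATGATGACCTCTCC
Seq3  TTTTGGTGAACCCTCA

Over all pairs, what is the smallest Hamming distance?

2

Pairwise Hamming distances:
  Seq1 vs Seq2: 5
  Seq1 vs Seq3: 2
  Seq2 vs Seq3: 7
The smallest is 2, between Seq1 and Seq3.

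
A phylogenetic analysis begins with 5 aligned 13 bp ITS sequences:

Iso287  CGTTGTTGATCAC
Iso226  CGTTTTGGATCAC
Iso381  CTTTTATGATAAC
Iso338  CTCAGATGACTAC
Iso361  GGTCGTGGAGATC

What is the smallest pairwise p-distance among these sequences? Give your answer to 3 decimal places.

0.154

Pairwise Hamming distances:
  Iso287 vs Iso226: 2
  Iso287 vs Iso381: 4
  Iso287 vs Iso338: 6
  Iso287 vs Iso361: 6
  Iso226 vs Iso381: 4
  Iso226 vs Iso338: 8
  Iso226 vs Iso361: 6
  Iso381 vs Iso338: 5
  Iso381 vs Iso361: 8
  Iso338 vs Iso361: 9
The smallest is 2 mismatches, between Iso287 and Iso226; p = 2/13 = 0.154.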